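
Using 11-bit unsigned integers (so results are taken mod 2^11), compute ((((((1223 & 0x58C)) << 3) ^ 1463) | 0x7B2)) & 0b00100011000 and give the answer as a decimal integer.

272

1223 = 10011000111
0x58C = 10110001100
→ & → 10010000100 = 1156
→ << 3 (mod 2^11) → 10000100000 = 1056
1463 = 10110110111
→ ^ → 00110010111 = 407
0x7B2 = 11110110010
→ | → 11110110111 = 1975
0b00100011000 = 00100011000
→ & → 00100010000 = 272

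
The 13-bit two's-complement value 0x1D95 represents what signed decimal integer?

pattern = 1110110010101 (MSB is 1 ⇒ negative)
Invert: 0001001101010, add 1 → 0001001101011 = 619, so the value is -619.
(Equivalently: 7573 - 2^13 = 7573 - 8192 = -619.)

-619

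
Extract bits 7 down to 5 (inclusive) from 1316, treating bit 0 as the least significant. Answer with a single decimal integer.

1

v = 010100100100
Shift right by 5: 0101001
Mask low 3 bits: 001 = 1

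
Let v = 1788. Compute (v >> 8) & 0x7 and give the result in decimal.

v = 011011111100
Shift right by 8: 0110
Mask low 3 bits: 110 = 6

6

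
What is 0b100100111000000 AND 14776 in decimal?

2432

a = 100100111000000
14776 = 011100110111000
AND → 000100110000000 = 2432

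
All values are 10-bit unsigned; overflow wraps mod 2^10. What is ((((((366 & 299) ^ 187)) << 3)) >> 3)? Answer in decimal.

366 = 0101101110
299 = 0100101011
→ & → 0100101010 = 298
187 = 0010111011
→ ^ → 0110010001 = 401
→ << 3 (mod 2^10) → 0010001000 = 136
→ >> 3 → 0000010001 = 17

17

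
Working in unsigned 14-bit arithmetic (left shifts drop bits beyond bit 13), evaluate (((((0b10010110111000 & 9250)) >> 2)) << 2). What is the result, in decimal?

9248

0b10010110111000 = 10010110111000
9250 = 10010000100010
→ & → 10010000100000 = 9248
→ >> 2 → 00100100001000 = 2312
→ << 2 (mod 2^14) → 10010000100000 = 9248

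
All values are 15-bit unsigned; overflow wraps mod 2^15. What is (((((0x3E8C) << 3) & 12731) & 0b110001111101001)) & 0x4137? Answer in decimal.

32

0x3E8C = 011111010001100
→ << 3 (mod 2^15) → 111010001100000 = 29792
12731 = 011000110111011
→ & → 011000000100000 = 12320
0b110001111101001 = 110001111101001
→ & → 010000000100000 = 8224
0x4137 = 100000100110111
→ & → 000000000100000 = 32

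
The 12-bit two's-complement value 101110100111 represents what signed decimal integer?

-1113

pattern = 101110100111 (MSB is 1 ⇒ negative)
Invert: 010001011000, add 1 → 010001011001 = 1113, so the value is -1113.
(Equivalently: 2983 - 2^12 = 2983 - 4096 = -1113.)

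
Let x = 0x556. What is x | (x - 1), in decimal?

1367

x = 10101010110 = 1366
x - 1 = 10101010101
OR    = 10101010111 = 1367
(x | (x - 1) sets all bits below the lowest set bit.)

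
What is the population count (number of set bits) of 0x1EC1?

7

0x1EC1 = 1111011000001
Count the 1s: 1 + 1 + 1 + 1 + 1 + 1 + 1 = 7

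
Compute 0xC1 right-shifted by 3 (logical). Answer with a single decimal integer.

24

0xC1 = 11000001
shift right by 3 → 00011000 = 24
(equivalently, floor(193 / 8))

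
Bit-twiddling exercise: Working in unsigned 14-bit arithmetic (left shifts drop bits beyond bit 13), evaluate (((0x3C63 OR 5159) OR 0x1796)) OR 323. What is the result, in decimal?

16375

0x3C63 = 11110001100011
5159 = 01010000100111
→ OR → 11110001100111 = 15463
0x1796 = 01011110010110
→ OR → 11111111110111 = 16375
323 = 00000101000011
→ OR → 11111111110111 = 16375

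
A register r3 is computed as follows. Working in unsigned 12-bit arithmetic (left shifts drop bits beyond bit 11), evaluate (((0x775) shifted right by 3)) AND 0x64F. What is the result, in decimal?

78

0x775 = 011101110101
→ shifted right by 3 → 000011101110 = 238
0x64F = 011001001111
→ AND → 000001001110 = 78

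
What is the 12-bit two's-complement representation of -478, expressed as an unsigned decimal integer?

478 in 12 bits: 000111011110
Invert: 111000100001
Add 1:  111000100010 = 3618
(Check: 2^12 - 478 = 4096 - 478 = 3618.)

3618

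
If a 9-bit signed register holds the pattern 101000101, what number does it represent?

-187

pattern = 101000101 (MSB is 1 ⇒ negative)
Invert: 010111010, add 1 → 010111011 = 187, so the value is -187.
(Equivalently: 325 - 2^9 = 325 - 512 = -187.)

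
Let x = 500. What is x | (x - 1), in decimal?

x = 111110100 = 500
x - 1 = 111110011
OR    = 111110111 = 503
(x | (x - 1) sets all bits below the lowest set bit.)

503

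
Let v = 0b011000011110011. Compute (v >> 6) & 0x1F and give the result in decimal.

v = 011000011110011
Shift right by 6: 011000011
Mask low 5 bits: 00011 = 3

3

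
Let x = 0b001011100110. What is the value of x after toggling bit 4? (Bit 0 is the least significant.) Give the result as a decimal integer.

758

x = 001011100110
bit 4 is currently 0; toggle it via x ^ (1 << 4) = x ^ 16
→ 001011110110 = 758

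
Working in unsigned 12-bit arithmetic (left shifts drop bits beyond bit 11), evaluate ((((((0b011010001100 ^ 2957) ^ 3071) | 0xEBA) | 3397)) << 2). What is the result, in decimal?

4092

0b011010001100 = 011010001100
2957 = 101110001101
→ ^ → 110100000001 = 3329
3071 = 101111111111
→ ^ → 011011111110 = 1790
0xEBA = 111010111010
→ | → 111011111110 = 3838
3397 = 110101000101
→ | → 111111111111 = 4095
→ << 2 (mod 2^12) → 111111111100 = 4092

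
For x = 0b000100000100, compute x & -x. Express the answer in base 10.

x = 100000100 = 260
-x (two's complement) = …011111100
AND   = 000000100 = 4
(x & -x isolates the lowest set bit of x.)

4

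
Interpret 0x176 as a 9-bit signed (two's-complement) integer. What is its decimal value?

-138

pattern = 101110110 (MSB is 1 ⇒ negative)
Invert: 010001001, add 1 → 010001010 = 138, so the value is -138.
(Equivalently: 374 - 2^9 = 374 - 512 = -138.)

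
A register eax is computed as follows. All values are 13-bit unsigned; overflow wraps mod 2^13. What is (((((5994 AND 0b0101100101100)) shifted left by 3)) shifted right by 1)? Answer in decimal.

5994 = 1011101101010
0b0101100101100 = 0101100101100
→ AND → 0001100101000 = 808
→ shifted left by 3 (mod 2^13) → 1100101000000 = 6464
→ shifted right by 1 → 0110010100000 = 3232

3232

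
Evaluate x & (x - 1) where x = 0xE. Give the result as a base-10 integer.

12

x = 1110 = 14
x - 1 = 1101
AND   = 1100 = 12
(x & (x - 1) clears the lowest set bit of x.)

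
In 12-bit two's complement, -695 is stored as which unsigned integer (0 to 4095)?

3401

695 in 12 bits: 001010110111
Invert: 110101001000
Add 1:  110101001001 = 3401
(Check: 2^12 - 695 = 4096 - 695 = 3401.)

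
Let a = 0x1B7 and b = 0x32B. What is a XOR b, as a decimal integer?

0x1B7 = 0110110111
0x32B = 1100101011
XOR → 1010011100 = 668

668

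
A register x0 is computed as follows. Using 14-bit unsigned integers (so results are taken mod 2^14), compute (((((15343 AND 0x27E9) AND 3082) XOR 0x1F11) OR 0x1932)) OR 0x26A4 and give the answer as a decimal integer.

15343 = 11101111101111
0x27E9 = 10011111101001
→ AND → 10001111101001 = 9193
3082 = 00110000001010
→ AND → 00000000001000 = 8
0x1F11 = 01111100010001
→ XOR → 01111100011001 = 7961
0x1932 = 01100100110010
→ OR → 01111100111011 = 7995
0x26A4 = 10011010100100
→ OR → 11111110111111 = 16319

16319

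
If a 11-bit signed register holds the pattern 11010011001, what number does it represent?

-359

pattern = 11010011001 (MSB is 1 ⇒ negative)
Invert: 00101100110, add 1 → 00101100111 = 359, so the value is -359.
(Equivalently: 1689 - 2^11 = 1689 - 2048 = -359.)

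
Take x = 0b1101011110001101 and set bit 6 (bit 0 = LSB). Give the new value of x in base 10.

x = 1101011110001101
bit 6 is currently 0; set it via x | (1 << 6) = x | 64
→ 1101011111001101 = 55245

55245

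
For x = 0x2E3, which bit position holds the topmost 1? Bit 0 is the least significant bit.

0x2E3 = 1011100011
The topmost 1 is at position 9 (since 2^9 = 512 ≤ 739 < 1024).

9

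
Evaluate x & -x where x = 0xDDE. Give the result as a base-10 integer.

2

x = 110111011110 = 3550
-x (two's complement) = …001000100010
AND   = 000000000010 = 2
(x & -x isolates the lowest set bit of x.)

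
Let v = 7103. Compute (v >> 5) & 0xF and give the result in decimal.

v = 1101110111111
Shift right by 5: 11011101
Mask low 4 bits: 1101 = 13

13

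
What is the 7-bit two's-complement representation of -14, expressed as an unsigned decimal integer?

14 in 7 bits: 0001110
Invert: 1110001
Add 1:  1110010 = 114
(Check: 2^7 - 14 = 128 - 14 = 114.)

114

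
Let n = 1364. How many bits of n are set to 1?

5

1364 = 10101010100
Count the 1s: 1 + 1 + 1 + 1 + 1 = 5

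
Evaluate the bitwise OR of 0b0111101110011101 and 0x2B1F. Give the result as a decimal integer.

31647

a = 111101110011101
0x2B1F = 010101100011111
 OR → 111101110011111 = 31647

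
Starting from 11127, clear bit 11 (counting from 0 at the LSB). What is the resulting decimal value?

x = 10101101110111
bit 11 is currently 1; clear it via x & ~(1 << 11) = x & ~2048
→ 10001101110111 = 9079

9079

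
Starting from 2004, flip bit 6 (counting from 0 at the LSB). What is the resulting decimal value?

x = 11111010100
bit 6 is currently 1; toggle it via x ^ (1 << 6) = x ^ 64
→ 11110010100 = 1940

1940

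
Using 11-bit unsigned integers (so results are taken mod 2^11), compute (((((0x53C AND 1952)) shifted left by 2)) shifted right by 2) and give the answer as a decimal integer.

288

0x53C = 10100111100
1952 = 11110100000
→ AND → 10100100000 = 1312
→ shifted left by 2 (mod 2^11) → 10010000000 = 1152
→ shifted right by 2 → 00100100000 = 288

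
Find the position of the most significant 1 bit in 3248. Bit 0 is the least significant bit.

3248 = 110010110000
The topmost 1 is at position 11 (since 2^11 = 2048 ≤ 3248 < 4096).

11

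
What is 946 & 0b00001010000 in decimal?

16

946 = 1110110010
b = 0001010000
AND → 0000010000 = 16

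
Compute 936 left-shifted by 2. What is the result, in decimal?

936 = 001110101000
shift left by 2 → 111010100000 = 3744
(equivalently, 936 × 2^2 = 936 × 4)

3744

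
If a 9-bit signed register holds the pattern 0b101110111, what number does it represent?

pattern = 101110111 (MSB is 1 ⇒ negative)
Invert: 010001000, add 1 → 010001001 = 137, so the value is -137.
(Equivalently: 375 - 2^9 = 375 - 512 = -137.)

-137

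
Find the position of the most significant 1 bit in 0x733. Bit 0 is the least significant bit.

0x733 = 11100110011
The topmost 1 is at position 10 (since 2^10 = 1024 ≤ 1843 < 2048).

10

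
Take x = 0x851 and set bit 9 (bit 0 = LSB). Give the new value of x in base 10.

2641

x = 100001010001
bit 9 is currently 0; set it via x | (1 << 9) = x | 512
→ 101001010001 = 2641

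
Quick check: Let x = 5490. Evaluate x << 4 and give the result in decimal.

87840

5490 = 00001010101110010
shift left by 4 → 10101011100100000 = 87840
(equivalently, 5490 × 2^4 = 5490 × 16)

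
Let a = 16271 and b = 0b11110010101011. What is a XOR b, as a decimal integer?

804

16271 = 11111110001111
b = 11110010101011
XOR → 00001100100100 = 804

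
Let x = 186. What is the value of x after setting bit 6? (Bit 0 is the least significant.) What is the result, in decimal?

x = 0010111010
bit 6 is currently 0; set it via x | (1 << 6) = x | 64
→ 0011111010 = 250

250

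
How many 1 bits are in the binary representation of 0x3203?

5

0x3203 = 11001000000011
Count the 1s: 1 + 1 + 1 + 1 + 1 = 5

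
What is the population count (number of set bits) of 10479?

10479 = 10100011101111
Count the 1s: 1 + 1 + 1 + 1 + 1 + 1 + 1 + 1 + 1 = 9

9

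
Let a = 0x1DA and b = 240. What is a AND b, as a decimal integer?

208

0x1DA = 111011010
240 = 011110000
AND → 011010000 = 208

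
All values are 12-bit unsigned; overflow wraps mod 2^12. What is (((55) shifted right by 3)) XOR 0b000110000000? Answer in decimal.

390

55 = 000000110111
→ shifted right by 3 → 000000000110 = 6
0b000110000000 = 000110000000
→ XOR → 000110000110 = 390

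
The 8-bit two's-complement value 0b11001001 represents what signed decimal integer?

pattern = 11001001 (MSB is 1 ⇒ negative)
Invert: 00110110, add 1 → 00110111 = 55, so the value is -55.
(Equivalently: 201 - 2^8 = 201 - 256 = -55.)

-55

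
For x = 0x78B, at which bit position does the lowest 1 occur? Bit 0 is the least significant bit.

0x78B = 11110001011
Trailing zeros: 0, so the lowest set bit is bit 0 (value 1).

0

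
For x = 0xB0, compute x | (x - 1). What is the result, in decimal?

x = 10110000 = 176
x - 1 = 10101111
OR    = 10111111 = 191
(x | (x - 1) sets all bits below the lowest set bit.)

191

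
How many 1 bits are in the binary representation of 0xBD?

0xBD = 10111101
Count the 1s: 1 + 1 + 1 + 1 + 1 + 1 = 6

6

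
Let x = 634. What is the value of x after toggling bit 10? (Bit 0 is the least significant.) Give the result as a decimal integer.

x = 001001111010
bit 10 is currently 0; toggle it via x ^ (1 << 10) = x ^ 1024
→ 011001111010 = 1658

1658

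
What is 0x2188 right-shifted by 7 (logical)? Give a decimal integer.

0x2188 = 10000110001000
shift right by 7 → 00000001000011 = 67
(equivalently, floor(8584 / 128))

67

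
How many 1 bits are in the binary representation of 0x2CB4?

0x2CB4 = 10110010110100
Count the 1s: 1 + 1 + 1 + 1 + 1 + 1 + 1 = 7

7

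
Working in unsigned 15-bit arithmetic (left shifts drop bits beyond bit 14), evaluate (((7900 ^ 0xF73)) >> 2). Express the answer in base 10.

1131

7900 = 001111011011100
0xF73 = 000111101110011
→ ^ → 001000110101111 = 4527
→ >> 2 → 000010001101011 = 1131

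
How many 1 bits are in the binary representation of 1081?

5

1081 = 10000111001
Count the 1s: 1 + 1 + 1 + 1 + 1 = 5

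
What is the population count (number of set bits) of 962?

5

962 = 1111000010
Count the 1s: 1 + 1 + 1 + 1 + 1 = 5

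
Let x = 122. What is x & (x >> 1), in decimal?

x = 1111010 = 122
x>>1 = 0111101
AND  = 0111000 = 56
(x & (x >> 1) has a 1 wherever x has two consecutive 1 bits.)

56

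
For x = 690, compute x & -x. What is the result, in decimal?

2

x = 1010110010 = 690
-x (two's complement) = …0101001110
AND   = 0000000010 = 2
(x & -x isolates the lowest set bit of x.)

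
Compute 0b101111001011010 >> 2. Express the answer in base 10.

6038

x = 101111001011010
shift right by 2 → 001011110010110 = 6038
(equivalently, floor(24154 / 4))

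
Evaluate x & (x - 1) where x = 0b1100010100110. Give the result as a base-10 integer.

x = 1100010100110 = 6310
x - 1 = 1100010100101
AND   = 1100010100100 = 6308
(x & (x - 1) clears the lowest set bit of x.)

6308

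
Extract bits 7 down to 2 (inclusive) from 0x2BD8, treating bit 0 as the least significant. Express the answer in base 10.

v = 010101111011000
Shift right by 2: 0101011110110
Mask low 6 bits: 110110 = 54

54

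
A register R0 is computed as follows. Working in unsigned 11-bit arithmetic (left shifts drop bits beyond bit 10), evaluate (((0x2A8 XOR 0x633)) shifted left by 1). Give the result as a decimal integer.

310

0x2A8 = 01010101000
0x633 = 11000110011
→ XOR → 10010011011 = 1179
→ shifted left by 1 (mod 2^11) → 00100110110 = 310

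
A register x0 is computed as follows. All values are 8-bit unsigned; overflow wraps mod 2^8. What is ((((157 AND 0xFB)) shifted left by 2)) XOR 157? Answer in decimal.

249

157 = 10011101
0xFB = 11111011
→ AND → 10011001 = 153
→ shifted left by 2 (mod 2^8) → 01100100 = 100
157 = 10011101
→ XOR → 11111001 = 249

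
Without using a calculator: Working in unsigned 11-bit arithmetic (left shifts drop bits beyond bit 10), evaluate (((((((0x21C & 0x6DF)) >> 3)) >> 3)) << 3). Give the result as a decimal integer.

0x21C = 01000011100
0x6DF = 11011011111
→ & → 01000011100 = 540
→ >> 3 → 00001000011 = 67
→ >> 3 → 00000001000 = 8
→ << 3 (mod 2^11) → 00001000000 = 64

64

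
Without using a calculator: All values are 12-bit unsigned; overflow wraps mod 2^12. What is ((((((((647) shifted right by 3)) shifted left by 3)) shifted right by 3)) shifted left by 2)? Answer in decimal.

647 = 001010000111
→ shifted right by 3 → 000001010000 = 80
→ shifted left by 3 (mod 2^12) → 001010000000 = 640
→ shifted right by 3 → 000001010000 = 80
→ shifted left by 2 (mod 2^12) → 000101000000 = 320

320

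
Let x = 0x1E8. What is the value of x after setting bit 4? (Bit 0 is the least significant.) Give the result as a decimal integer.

504

x = 111101000
bit 4 is currently 0; set it via x | (1 << 4) = x | 16
→ 111111000 = 504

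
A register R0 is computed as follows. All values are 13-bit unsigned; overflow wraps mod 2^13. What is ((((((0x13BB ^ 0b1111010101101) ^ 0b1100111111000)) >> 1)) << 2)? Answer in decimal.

0x13BB = 1001110111011
0b1111010101101 = 1111010101101
→ ^ → 0110100010110 = 3350
0b1100111111000 = 1100111111000
→ ^ → 1010011101110 = 5358
→ >> 1 → 0101001110111 = 2679
→ << 2 (mod 2^13) → 0100111011100 = 2524

2524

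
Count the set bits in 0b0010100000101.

n = 10100000101
Count the 1s: 1 + 1 + 1 + 1 = 4

4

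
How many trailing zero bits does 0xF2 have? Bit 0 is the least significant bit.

1

0xF2 = 11110010
Trailing zeros: 1, so the lowest set bit is bit 1 (value 2).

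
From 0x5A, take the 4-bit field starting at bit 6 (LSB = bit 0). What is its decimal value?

v = 0001011010
Shift right by 6: 0001
Mask low 4 bits: 0001 = 1

1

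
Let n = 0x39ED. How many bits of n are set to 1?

10

0x39ED = 11100111101101
Count the 1s: 1 + 1 + 1 + 1 + 1 + 1 + 1 + 1 + 1 + 1 = 10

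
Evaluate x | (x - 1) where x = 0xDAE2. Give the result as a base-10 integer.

56035

x = 1101101011100010 = 56034
x - 1 = 1101101011100001
OR    = 1101101011100011 = 56035
(x | (x - 1) sets all bits below the lowest set bit.)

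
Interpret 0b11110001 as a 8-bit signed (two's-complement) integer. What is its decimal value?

-15

pattern = 11110001 (MSB is 1 ⇒ negative)
Invert: 00001110, add 1 → 00001111 = 15, so the value is -15.
(Equivalently: 241 - 2^8 = 241 - 256 = -15.)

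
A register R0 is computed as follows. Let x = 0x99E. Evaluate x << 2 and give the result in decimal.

0x99E = 00100110011110
shift left by 2 → 10011001111000 = 9848
(equivalently, 2462 × 2^2 = 2462 × 4)

9848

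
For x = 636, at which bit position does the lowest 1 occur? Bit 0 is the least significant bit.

2

636 = 1001111100
Trailing zeros: 2, so the lowest set bit is bit 2 (value 4).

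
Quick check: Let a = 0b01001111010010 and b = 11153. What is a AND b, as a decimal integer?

a = 01001111010010
11153 = 10101110010001
AND → 00001110010000 = 912

912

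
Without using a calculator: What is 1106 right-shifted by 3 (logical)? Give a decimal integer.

1106 = 10001010010
shift right by 3 → 00010001010 = 138
(equivalently, floor(1106 / 8))

138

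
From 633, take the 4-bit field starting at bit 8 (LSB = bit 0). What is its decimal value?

v = 001001111001
Shift right by 8: 0010
Mask low 4 bits: 0010 = 2

2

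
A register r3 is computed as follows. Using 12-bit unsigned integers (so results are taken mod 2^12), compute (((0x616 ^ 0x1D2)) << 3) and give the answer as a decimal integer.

0x616 = 011000010110
0x1D2 = 000111010010
→ ^ → 011111000100 = 1988
→ << 3 (mod 2^12) → 111000100000 = 3616

3616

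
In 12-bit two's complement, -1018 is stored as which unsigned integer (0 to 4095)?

3078

1018 in 12 bits: 001111111010
Invert: 110000000101
Add 1:  110000000110 = 3078
(Check: 2^12 - 1018 = 4096 - 1018 = 3078.)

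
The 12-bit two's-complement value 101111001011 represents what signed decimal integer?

pattern = 101111001011 (MSB is 1 ⇒ negative)
Invert: 010000110100, add 1 → 010000110101 = 1077, so the value is -1077.
(Equivalently: 3019 - 2^12 = 3019 - 4096 = -1077.)

-1077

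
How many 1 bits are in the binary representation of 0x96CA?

0x96CA = 1001011011001010
Count the 1s: 1 + 1 + 1 + 1 + 1 + 1 + 1 + 1 = 8

8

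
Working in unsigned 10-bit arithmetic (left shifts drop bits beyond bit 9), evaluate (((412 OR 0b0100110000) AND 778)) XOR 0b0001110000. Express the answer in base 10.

376

412 = 0110011100
0b0100110000 = 0100110000
→ OR → 0110111100 = 444
778 = 1100001010
→ AND → 0100001000 = 264
0b0001110000 = 0001110000
→ XOR → 0101111000 = 376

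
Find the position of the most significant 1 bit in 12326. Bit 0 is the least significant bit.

13

12326 = 11000000100110
The topmost 1 is at position 13 (since 2^13 = 8192 ≤ 12326 < 16384).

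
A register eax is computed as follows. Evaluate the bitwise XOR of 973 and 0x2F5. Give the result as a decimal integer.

973 = 1111001101
0x2F5 = 1011110101
XOR → 0100111000 = 312

312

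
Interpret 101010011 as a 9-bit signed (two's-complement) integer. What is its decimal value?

-173

pattern = 101010011 (MSB is 1 ⇒ negative)
Invert: 010101100, add 1 → 010101101 = 173, so the value is -173.
(Equivalently: 339 - 2^9 = 339 - 512 = -173.)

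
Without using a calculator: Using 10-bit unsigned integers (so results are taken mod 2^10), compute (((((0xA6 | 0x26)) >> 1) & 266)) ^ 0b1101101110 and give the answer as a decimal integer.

0xA6 = 0010100110
0x26 = 0000100110
→ | → 0010100110 = 166
→ >> 1 → 0001010011 = 83
266 = 0100001010
→ & → 0000000010 = 2
0b1101101110 = 1101101110
→ ^ → 1101101100 = 876

876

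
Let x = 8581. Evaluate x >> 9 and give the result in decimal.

16

8581 = 10000110000101
shift right by 9 → 00000000010000 = 16
(equivalently, floor(8581 / 512))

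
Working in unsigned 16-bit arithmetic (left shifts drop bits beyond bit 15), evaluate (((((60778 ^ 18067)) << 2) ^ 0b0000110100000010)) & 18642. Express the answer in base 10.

60778 = 1110110101101010
18067 = 0100011010010011
→ ^ → 1010101111111001 = 44025
→ << 2 (mod 2^16) → 1010111111100100 = 45028
0b0000110100000010 = 0000110100000010
→ ^ → 1010001011100110 = 41702
18642 = 0100100011010010
→ & → 0000000011000010 = 194

194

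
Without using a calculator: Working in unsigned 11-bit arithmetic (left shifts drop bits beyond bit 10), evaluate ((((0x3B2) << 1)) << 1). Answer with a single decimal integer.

0x3B2 = 01110110010
→ << 1 (mod 2^11) → 11101100100 = 1892
→ << 1 (mod 2^11) → 11011001000 = 1736

1736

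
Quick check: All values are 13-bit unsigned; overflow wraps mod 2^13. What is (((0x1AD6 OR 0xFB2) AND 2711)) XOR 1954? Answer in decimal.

0x1AD6 = 1101011010110
0xFB2 = 0111110110010
→ OR → 1111111110110 = 8182
2711 = 0101010010111
→ AND → 0101010010110 = 2710
1954 = 0011110100010
→ XOR → 0110100110100 = 3380

3380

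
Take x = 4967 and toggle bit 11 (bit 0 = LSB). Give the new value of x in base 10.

7015

x = 1001101100111
bit 11 is currently 0; toggle it via x ^ (1 << 11) = x ^ 2048
→ 1101101100111 = 7015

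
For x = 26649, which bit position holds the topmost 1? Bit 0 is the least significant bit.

26649 = 110100000011001
The topmost 1 is at position 14 (since 2^14 = 16384 ≤ 26649 < 32768).

14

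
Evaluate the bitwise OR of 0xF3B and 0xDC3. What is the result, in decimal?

0xF3B = 111100111011
0xDC3 = 110111000011
 OR → 111111111011 = 4091

4091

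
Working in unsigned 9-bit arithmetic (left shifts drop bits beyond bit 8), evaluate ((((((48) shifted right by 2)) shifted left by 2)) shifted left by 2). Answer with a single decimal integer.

48 = 000110000
→ shifted right by 2 → 000001100 = 12
→ shifted left by 2 (mod 2^9) → 000110000 = 48
→ shifted left by 2 (mod 2^9) → 011000000 = 192

192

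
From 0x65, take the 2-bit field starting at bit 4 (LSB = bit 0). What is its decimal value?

v = 001100101
Shift right by 4: 00110
Mask low 2 bits: 10 = 2

2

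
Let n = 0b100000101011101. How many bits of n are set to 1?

n = 100000101011101
Count the 1s: 1 + 1 + 1 + 1 + 1 + 1 + 1 = 7

7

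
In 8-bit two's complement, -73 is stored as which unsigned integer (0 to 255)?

183

73 in 8 bits: 01001001
Invert: 10110110
Add 1:  10110111 = 183
(Check: 2^8 - 73 = 256 - 73 = 183.)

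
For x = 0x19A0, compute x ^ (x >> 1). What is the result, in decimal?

5488

x = 1100110100000 = 6560
x>>1 = 0110011010000
XOR  = 1010101110000 = 5488
(x ^ (x >> 1) gives the standard binary-reflected Gray code of x.)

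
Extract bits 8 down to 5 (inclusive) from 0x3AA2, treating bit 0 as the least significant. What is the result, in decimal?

v = 0011101010100010
Shift right by 5: 00111010101
Mask low 4 bits: 0101 = 5

5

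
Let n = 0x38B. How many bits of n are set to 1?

6

0x38B = 1110001011
Count the 1s: 1 + 1 + 1 + 1 + 1 + 1 = 6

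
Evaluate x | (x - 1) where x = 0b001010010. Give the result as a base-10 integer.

x = 1010010 = 82
x - 1 = 1010001
OR    = 1010011 = 83
(x | (x - 1) sets all bits below the lowest set bit.)

83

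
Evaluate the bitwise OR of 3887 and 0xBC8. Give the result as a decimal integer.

3887 = 111100101111
0xBC8 = 101111001000
 OR → 111111101111 = 4079

4079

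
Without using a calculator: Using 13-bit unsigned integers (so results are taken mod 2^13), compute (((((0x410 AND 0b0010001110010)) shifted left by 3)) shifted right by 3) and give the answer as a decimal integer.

0x410 = 0010000010000
0b0010001110010 = 0010001110010
→ AND → 0010000010000 = 1040
→ shifted left by 3 (mod 2^13) → 0000010000000 = 128
→ shifted right by 3 → 0000000010000 = 16

16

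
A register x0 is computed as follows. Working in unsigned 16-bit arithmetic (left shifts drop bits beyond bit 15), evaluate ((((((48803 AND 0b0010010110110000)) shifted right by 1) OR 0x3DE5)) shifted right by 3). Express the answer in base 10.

2046

48803 = 1011111010100011
0b0010010110110000 = 0010010110110000
→ AND → 0010010010100000 = 9376
→ shifted right by 1 → 0001001001010000 = 4688
0x3DE5 = 0011110111100101
→ OR → 0011111111110101 = 16373
→ shifted right by 3 → 0000011111111110 = 2046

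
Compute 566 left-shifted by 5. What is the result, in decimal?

566 = 000001000110110
shift left by 5 → 100011011000000 = 18112
(equivalently, 566 × 2^5 = 566 × 32)

18112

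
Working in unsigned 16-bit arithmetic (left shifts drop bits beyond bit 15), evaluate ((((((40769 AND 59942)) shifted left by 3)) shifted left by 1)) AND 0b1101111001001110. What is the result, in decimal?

32768

40769 = 1001111101000001
59942 = 1110101000100110
→ AND → 1000101000000000 = 35328
→ shifted left by 3 (mod 2^16) → 0101000000000000 = 20480
→ shifted left by 1 (mod 2^16) → 1010000000000000 = 40960
0b1101111001001110 = 1101111001001110
→ AND → 1000000000000000 = 32768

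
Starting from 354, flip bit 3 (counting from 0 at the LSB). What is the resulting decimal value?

x = 0101100010
bit 3 is currently 0; toggle it via x ^ (1 << 3) = x ^ 8
→ 0101101010 = 362

362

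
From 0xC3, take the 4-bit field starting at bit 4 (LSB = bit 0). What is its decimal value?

v = 11000011
Shift right by 4: 1100
Mask low 4 bits: 1100 = 12

12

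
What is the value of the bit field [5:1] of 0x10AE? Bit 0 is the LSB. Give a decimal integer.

23

v = 1000010101110
Shift right by 1: 100001010111
Mask low 5 bits: 10111 = 23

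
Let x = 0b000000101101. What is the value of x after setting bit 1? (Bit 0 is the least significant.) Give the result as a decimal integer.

47

x = 000000101101
bit 1 is currently 0; set it via x | (1 << 1) = x | 2
→ 000000101111 = 47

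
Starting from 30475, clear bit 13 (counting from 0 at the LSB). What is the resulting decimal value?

x = 0111011100001011
bit 13 is currently 1; clear it via x & ~(1 << 13) = x & ~8192
→ 0101011100001011 = 22283

22283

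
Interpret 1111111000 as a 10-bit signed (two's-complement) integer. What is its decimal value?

-8

pattern = 1111111000 (MSB is 1 ⇒ negative)
Invert: 0000000111, add 1 → 0000001000 = 8, so the value is -8.
(Equivalently: 1016 - 2^10 = 1016 - 1024 = -8.)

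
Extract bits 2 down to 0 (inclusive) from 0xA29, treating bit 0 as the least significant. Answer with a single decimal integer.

v = 0101000101001
Shift right by 0: 0101000101001
Mask low 3 bits: 001 = 1

1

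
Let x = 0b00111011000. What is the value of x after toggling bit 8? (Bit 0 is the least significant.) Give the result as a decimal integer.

x = 00111011000
bit 8 is currently 1; toggle it via x ^ (1 << 8) = x ^ 256
→ 00011011000 = 216

216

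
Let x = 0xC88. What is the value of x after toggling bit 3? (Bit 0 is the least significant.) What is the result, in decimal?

x = 110010001000
bit 3 is currently 1; toggle it via x ^ (1 << 3) = x ^ 8
→ 110010000000 = 3200

3200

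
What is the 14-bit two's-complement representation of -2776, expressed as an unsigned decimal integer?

13608

2776 in 14 bits: 00101011011000
Invert: 11010100100111
Add 1:  11010100101000 = 13608
(Check: 2^14 - 2776 = 16384 - 2776 = 13608.)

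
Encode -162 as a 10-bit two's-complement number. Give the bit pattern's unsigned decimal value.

162 in 10 bits: 0010100010
Invert: 1101011101
Add 1:  1101011110 = 862
(Check: 2^10 - 162 = 1024 - 162 = 862.)

862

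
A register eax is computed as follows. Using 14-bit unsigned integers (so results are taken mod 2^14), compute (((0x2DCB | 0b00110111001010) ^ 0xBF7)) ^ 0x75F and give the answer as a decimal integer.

8547

0x2DCB = 10110111001011
0b00110111001010 = 00110111001010
→ | → 10110111001011 = 11723
0xBF7 = 00101111110111
→ ^ → 10011000111100 = 9788
0x75F = 00011101011111
→ ^ → 10000101100011 = 8547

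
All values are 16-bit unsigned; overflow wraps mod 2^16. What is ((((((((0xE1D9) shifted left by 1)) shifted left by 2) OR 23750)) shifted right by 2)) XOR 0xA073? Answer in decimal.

47040

0xE1D9 = 1110000111011001
→ shifted left by 1 (mod 2^16) → 1100001110110010 = 50098
→ shifted left by 2 (mod 2^16) → 0000111011001000 = 3784
23750 = 0101110011000110
→ OR → 0101111011001110 = 24270
→ shifted right by 2 → 0001011110110011 = 6067
0xA073 = 1010000001110011
→ XOR → 1011011111000000 = 47040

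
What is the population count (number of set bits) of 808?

4

808 = 1100101000
Count the 1s: 1 + 1 + 1 + 1 = 4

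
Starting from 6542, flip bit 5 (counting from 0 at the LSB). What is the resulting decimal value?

6574

x = 01100110001110
bit 5 is currently 0; toggle it via x ^ (1 << 5) = x ^ 32
→ 01100110101110 = 6574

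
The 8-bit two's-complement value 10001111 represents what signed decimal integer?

-113

pattern = 10001111 (MSB is 1 ⇒ negative)
Invert: 01110000, add 1 → 01110001 = 113, so the value is -113.
(Equivalently: 143 - 2^8 = 143 - 256 = -113.)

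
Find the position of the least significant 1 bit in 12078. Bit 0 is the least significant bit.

1

12078 = 10111100101110
Trailing zeros: 1, so the lowest set bit is bit 1 (value 2).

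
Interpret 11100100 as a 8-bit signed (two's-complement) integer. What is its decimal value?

-28

pattern = 11100100 (MSB is 1 ⇒ negative)
Invert: 00011011, add 1 → 00011100 = 28, so the value is -28.
(Equivalently: 228 - 2^8 = 228 - 256 = -28.)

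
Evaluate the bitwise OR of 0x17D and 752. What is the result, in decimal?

0x17D = 0101111101
752 = 1011110000
 OR → 1111111101 = 1021

1021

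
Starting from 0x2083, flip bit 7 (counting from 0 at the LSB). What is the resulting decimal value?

8195

x = 010000010000011
bit 7 is currently 1; toggle it via x ^ (1 << 7) = x ^ 128
→ 010000000000011 = 8195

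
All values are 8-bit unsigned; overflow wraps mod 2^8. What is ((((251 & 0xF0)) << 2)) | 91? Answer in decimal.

219

251 = 11111011
0xF0 = 11110000
→ & → 11110000 = 240
→ << 2 (mod 2^8) → 11000000 = 192
91 = 01011011
→ | → 11011011 = 219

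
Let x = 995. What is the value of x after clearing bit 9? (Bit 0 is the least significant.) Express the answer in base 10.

x = 1111100011
bit 9 is currently 1; clear it via x & ~(1 << 9) = x & ~512
→ 0111100011 = 483

483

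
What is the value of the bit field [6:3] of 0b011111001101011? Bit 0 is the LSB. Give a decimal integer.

v = 011111001101011
Shift right by 3: 011111001101
Mask low 4 bits: 1101 = 13

13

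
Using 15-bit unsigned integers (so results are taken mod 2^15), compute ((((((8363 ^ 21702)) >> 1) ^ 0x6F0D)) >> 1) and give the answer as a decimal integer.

10909

8363 = 010000010101011
21702 = 101010011000110
→ ^ → 111010001101101 = 29805
→ >> 1 → 011101000110110 = 14902
0x6F0D = 110111100001101
→ ^ → 101010100111011 = 21819
→ >> 1 → 010101010011101 = 10909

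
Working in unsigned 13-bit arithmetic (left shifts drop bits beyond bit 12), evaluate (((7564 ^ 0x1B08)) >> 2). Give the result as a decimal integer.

7564 = 1110110001100
0x1B08 = 1101100001000
→ ^ → 0011010000100 = 1668
→ >> 2 → 0000110100001 = 417

417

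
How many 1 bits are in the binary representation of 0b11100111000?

n = 11100111000
Count the 1s: 1 + 1 + 1 + 1 + 1 + 1 = 6

6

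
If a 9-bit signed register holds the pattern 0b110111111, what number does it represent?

-65

pattern = 110111111 (MSB is 1 ⇒ negative)
Invert: 001000000, add 1 → 001000001 = 65, so the value is -65.
(Equivalently: 447 - 2^9 = 447 - 512 = -65.)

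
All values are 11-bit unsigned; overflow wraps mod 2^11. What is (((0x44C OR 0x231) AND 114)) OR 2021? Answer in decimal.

2037

0x44C = 10001001100
0x231 = 01000110001
→ OR → 11001111101 = 1661
114 = 00001110010
→ AND → 00001110000 = 112
2021 = 11111100101
→ OR → 11111110101 = 2037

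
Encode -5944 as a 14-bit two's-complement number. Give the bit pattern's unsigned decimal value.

10440

5944 in 14 bits: 01011100111000
Invert: 10100011000111
Add 1:  10100011001000 = 10440
(Check: 2^14 - 5944 = 16384 - 5944 = 10440.)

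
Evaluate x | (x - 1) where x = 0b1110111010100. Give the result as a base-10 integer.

7639

x = 1110111010100 = 7636
x - 1 = 1110111010011
OR    = 1110111010111 = 7639
(x | (x - 1) sets all bits below the lowest set bit.)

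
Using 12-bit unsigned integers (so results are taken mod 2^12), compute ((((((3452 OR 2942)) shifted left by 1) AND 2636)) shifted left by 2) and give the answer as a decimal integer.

3452 = 110101111100
2942 = 101101111110
→ OR → 111101111110 = 3966
→ shifted left by 1 (mod 2^12) → 111011111100 = 3836
2636 = 101001001100
→ AND → 101001001100 = 2636
→ shifted left by 2 (mod 2^12) → 100100110000 = 2352

2352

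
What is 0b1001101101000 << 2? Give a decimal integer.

x = 001001101101000
shift left by 2 → 100110110100000 = 19872
(equivalently, 4968 × 2^2 = 4968 × 4)

19872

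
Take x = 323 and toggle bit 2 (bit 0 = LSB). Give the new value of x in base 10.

327

x = 0101000011
bit 2 is currently 0; toggle it via x ^ (1 << 2) = x ^ 4
→ 0101000111 = 327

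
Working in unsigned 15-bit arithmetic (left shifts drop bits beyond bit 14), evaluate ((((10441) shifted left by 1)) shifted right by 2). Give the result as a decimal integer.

5220

10441 = 010100011001001
→ shifted left by 1 (mod 2^15) → 101000110010010 = 20882
→ shifted right by 2 → 001010001100100 = 5220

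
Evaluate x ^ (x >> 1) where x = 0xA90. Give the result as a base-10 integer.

x = 101010010000 = 2704
x>>1 = 010101001000
XOR  = 111111011000 = 4056
(x ^ (x >> 1) gives the standard binary-reflected Gray code of x.)

4056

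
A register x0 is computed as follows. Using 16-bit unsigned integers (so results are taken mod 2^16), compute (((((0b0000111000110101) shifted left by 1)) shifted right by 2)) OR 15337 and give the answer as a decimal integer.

0b0000111000110101 = 0000111000110101
→ shifted left by 1 (mod 2^16) → 0001110001101010 = 7274
→ shifted right by 2 → 0000011100011010 = 1818
15337 = 0011101111101001
→ OR → 0011111111111011 = 16379

16379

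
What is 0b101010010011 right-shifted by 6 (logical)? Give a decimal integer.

x = 101010010011
shift right by 6 → 000000101010 = 42
(equivalently, floor(2707 / 64))

42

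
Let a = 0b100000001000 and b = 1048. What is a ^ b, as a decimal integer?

3088

a = 100000001000
1048 = 010000011000
XOR → 110000010000 = 3088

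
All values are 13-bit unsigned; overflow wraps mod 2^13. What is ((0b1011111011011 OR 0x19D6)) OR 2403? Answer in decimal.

0b1011111011011 = 1011111011011
0x19D6 = 1100111010110
→ OR → 1111111011111 = 8159
2403 = 0100101100011
→ OR → 1111111111111 = 8191

8191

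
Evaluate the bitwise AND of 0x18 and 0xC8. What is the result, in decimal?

0x18 = 00011000
0xC8 = 11001000
AND → 00001000 = 8

8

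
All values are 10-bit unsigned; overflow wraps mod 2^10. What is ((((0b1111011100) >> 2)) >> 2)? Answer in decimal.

61

0b1111011100 = 1111011100
→ >> 2 → 0011110111 = 247
→ >> 2 → 0000111101 = 61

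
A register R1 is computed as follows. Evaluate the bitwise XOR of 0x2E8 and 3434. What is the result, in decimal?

0x2E8 = 001011101000
3434 = 110101101010
XOR → 111110000010 = 3970

3970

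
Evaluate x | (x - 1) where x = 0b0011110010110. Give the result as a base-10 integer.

1943

x = 11110010110 = 1942
x - 1 = 11110010101
OR    = 11110010111 = 1943
(x | (x - 1) sets all bits below the lowest set bit.)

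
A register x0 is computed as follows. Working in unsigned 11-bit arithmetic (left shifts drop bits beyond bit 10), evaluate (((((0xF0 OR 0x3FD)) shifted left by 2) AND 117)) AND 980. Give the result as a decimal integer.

0xF0 = 00011110000
0x3FD = 01111111101
→ OR → 01111111101 = 1021
→ shifted left by 2 (mod 2^11) → 11111110100 = 2036
117 = 00001110101
→ AND → 00001110100 = 116
980 = 01111010100
→ AND → 00001010100 = 84

84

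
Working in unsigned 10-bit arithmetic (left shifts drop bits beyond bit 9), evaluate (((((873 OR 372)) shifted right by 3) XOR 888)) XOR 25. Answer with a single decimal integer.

873 = 1101101001
372 = 0101110100
→ OR → 1101111101 = 893
→ shifted right by 3 → 0001101111 = 111
888 = 1101111000
→ XOR → 1100010111 = 791
25 = 0000011001
→ XOR → 1100001110 = 782

782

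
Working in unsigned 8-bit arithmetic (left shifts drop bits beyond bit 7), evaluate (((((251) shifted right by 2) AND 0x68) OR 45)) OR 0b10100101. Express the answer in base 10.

251 = 11111011
→ shifted right by 2 → 00111110 = 62
0x68 = 01101000
→ AND → 00101000 = 40
45 = 00101101
→ OR → 00101101 = 45
0b10100101 = 10100101
→ OR → 10101101 = 173

173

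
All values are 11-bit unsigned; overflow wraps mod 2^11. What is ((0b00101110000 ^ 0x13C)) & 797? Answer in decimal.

0b00101110000 = 00101110000
0x13C = 00100111100
→ ^ → 00001001100 = 76
797 = 01100011101
→ & → 00000001100 = 12

12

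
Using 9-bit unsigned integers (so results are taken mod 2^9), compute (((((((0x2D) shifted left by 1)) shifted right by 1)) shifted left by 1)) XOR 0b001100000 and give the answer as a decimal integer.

0x2D = 000101101
→ shifted left by 1 (mod 2^9) → 001011010 = 90
→ shifted right by 1 → 000101101 = 45
→ shifted left by 1 (mod 2^9) → 001011010 = 90
0b001100000 = 001100000
→ XOR → 000111010 = 58

58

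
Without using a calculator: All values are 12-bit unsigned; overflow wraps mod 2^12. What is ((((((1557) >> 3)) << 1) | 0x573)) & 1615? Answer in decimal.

1095

1557 = 011000010101
→ >> 3 → 000011000010 = 194
→ << 1 (mod 2^12) → 000110000100 = 388
0x573 = 010101110011
→ | → 010111110111 = 1527
1615 = 011001001111
→ & → 010001000111 = 1095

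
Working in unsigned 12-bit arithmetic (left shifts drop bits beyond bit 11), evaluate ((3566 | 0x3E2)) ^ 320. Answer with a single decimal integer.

3566 = 110111101110
0x3E2 = 001111100010
→ | → 111111101110 = 4078
320 = 000101000000
→ ^ → 111010101110 = 3758

3758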